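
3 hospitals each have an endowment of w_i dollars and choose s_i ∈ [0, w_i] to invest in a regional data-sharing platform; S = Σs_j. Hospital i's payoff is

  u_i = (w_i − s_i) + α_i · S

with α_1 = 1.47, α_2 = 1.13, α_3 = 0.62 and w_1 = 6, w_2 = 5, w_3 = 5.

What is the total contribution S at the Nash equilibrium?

∂u_i/∂s_i = α_i − 1, so hospital i contributes w_i if α_i > 1, else 0.
α_i > 1 for i ∈ {1, 2}; NE contributions (6, 5, 0), S = 11.

11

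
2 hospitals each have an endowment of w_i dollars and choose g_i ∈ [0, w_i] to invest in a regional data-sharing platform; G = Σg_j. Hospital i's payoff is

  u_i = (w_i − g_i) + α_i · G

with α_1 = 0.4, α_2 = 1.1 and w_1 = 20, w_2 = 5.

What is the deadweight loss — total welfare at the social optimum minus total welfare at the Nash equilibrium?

∂u_i/∂g_i = α_i − 1, so hospital i contributes w_i if α_i > 1, else 0.
α_i > 1 for i ∈ {2}; NE contributions (0, 5), G = 5.
W^NE = Σw_i − G^NE + (Σα_i)·G^NE = 25 + 0.5·5 = 27.5.
Planner: ∂(Σu_j)/∂g_i = Σα_j − 1 = 0.5 > 0, so everyone contributes w_i; G^SO = 25, W^SO = 25 + 0.5·25 = 37.5.
Deadweight loss = 10.

10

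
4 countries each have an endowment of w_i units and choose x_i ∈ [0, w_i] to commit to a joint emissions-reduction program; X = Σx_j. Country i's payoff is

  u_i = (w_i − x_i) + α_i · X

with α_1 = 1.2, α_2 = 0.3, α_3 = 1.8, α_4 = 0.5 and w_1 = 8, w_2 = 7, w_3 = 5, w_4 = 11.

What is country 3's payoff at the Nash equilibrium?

∂u_i/∂x_i = α_i − 1, so country i contributes w_i if α_i > 1, else 0.
α_i > 1 for i ∈ {1, 3}; NE contributions (8, 0, 5, 0), X = 13.
u_3 = (5 − 5) + 1.8·13 = 23.4.

23.4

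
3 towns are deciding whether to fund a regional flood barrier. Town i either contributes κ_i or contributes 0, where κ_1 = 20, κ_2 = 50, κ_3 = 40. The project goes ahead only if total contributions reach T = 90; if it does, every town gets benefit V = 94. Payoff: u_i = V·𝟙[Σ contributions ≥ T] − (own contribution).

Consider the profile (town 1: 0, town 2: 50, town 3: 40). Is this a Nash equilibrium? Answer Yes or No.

Yes

Total = 90 ≥ 90: provided.
Town 1 (pledges 0, payoff 94): pledging 20 → total 110, payoff 74. No gain.
Town 2 (pledges 50, payoff 44): dropping to 0 → total 40, payoff 0. No gain.
Town 3 (pledges 40, payoff 54): dropping to 0 → total 50, payoff 0. No gain.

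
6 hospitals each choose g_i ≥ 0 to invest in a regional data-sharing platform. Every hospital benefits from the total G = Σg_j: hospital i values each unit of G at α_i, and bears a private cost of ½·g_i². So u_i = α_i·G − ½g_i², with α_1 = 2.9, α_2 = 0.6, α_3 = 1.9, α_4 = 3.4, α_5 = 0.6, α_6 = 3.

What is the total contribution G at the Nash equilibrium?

12.4

Hospital i's FOC: ∂u_i/∂g_i = α_i − g_i = 0, so g_i* = α_i.
NE contributions = (2.9, 0.6, 1.9, 3.4, 0.6, 3); G = 12.4.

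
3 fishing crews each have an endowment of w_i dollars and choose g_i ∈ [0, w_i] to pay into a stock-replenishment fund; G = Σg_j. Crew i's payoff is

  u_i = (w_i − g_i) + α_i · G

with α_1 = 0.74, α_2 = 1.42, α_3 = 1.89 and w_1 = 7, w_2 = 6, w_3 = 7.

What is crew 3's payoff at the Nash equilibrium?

24.57

∂u_i/∂g_i = α_i − 1, so crew i contributes w_i if α_i > 1, else 0.
α_i > 1 for i ∈ {2, 3}; NE contributions (0, 6, 7), G = 13.
u_3 = (7 − 7) + 1.89·13 = 24.57.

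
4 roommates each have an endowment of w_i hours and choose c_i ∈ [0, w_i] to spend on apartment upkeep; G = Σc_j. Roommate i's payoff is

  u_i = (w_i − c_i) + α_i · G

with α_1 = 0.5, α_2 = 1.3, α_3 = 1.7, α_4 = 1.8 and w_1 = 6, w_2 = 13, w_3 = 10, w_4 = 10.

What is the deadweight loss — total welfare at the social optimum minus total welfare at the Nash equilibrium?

25.8

∂u_i/∂c_i = α_i − 1, so roommate i contributes w_i if α_i > 1, else 0.
α_i > 1 for i ∈ {2, 3, 4}; NE contributions (0, 13, 10, 10), G = 33.
W^NE = Σw_i − G^NE + (Σα_i)·G^NE = 39 + 4.3·33 = 180.9.
Planner: ∂(Σu_j)/∂c_i = Σα_j − 1 = 4.3 > 0, so everyone contributes w_i; G^SO = 39, W^SO = 39 + 4.3·39 = 206.7.
Deadweight loss = 25.8.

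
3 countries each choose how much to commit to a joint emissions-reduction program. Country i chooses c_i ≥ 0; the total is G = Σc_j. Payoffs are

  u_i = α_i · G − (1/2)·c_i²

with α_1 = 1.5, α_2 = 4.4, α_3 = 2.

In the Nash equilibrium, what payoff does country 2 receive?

Country i's FOC: ∂u_i/∂c_i = α_i − c_i = 0, so c_i* = α_i.
NE contributions = (1.5, 4.4, 2); G = 7.9.
u_2 = α_2·G − ½·(c_2)² = 4.4·7.9 − ½·4.4² = 25.08.

25.08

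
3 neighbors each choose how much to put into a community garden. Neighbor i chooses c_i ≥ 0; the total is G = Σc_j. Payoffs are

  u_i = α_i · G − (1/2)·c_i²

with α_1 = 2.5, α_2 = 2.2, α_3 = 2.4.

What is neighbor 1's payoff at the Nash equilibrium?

Neighbor i's FOC: ∂u_i/∂c_i = α_i − c_i = 0, so c_i* = α_i.
NE contributions = (2.5, 2.2, 2.4); G = 7.1.
u_1 = α_1·G − ½·(c_1)² = 2.5·7.1 − ½·2.5² = 14.625.

14.625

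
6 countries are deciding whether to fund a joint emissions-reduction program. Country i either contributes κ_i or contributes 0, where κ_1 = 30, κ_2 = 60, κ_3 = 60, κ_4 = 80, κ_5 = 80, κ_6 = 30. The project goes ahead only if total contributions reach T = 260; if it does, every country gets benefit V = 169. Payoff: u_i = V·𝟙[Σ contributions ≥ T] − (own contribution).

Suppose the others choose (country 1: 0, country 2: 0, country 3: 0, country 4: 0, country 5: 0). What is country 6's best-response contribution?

Others' total = 0. Even contributing 30 gives 30 < 260: no benefit either way.
Best response: 0.

0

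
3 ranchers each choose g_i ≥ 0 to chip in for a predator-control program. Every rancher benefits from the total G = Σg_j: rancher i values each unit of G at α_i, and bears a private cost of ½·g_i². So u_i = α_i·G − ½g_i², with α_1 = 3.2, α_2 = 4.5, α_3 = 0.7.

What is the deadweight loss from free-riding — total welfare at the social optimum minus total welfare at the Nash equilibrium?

Rancher i's FOC: ∂u_i/∂g_i = α_i − g_i = 0, so g_i* = α_i.
NE contributions = (3.2, 4.5, 0.7); G = 8.4.
W^NE = (Σα)·G − ½Σα_i² = 8.4² − ½·30.98 = 55.07.
Planner sets g_i = Σα_j = 8.4 for every i, so G^SO = 3·8.4 = 25.2.
W^SO = (Σα)·G^SO − ½·3·(Σα)² = (3/2)·8.4² = 105.84.
Deadweight loss = W^SO − W^NE = 50.77.

50.77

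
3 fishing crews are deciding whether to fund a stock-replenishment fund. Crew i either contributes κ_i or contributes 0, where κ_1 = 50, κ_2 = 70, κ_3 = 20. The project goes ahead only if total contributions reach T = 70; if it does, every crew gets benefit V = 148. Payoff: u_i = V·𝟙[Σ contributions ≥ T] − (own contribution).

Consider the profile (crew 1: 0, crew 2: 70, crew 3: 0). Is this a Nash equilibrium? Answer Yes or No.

Yes

Total = 70 ≥ 70: provided.
Crew 1 (pledges 0, payoff 148): pledging 50 → total 120, payoff 98. No gain.
Crew 2 (pledges 70, payoff 78): dropping to 0 → total 0, payoff 0. No gain.
Crew 3 (pledges 0, payoff 148): pledging 20 → total 90, payoff 128. No gain.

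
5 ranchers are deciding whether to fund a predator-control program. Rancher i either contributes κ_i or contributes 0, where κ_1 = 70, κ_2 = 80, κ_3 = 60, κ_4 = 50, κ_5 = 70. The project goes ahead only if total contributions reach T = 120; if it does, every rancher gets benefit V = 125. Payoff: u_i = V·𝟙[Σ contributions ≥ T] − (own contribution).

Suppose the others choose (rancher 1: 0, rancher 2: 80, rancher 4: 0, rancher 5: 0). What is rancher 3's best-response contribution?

Others' total = 80. Contributing 60 brings total to 140 ≥ 120: gain V − κ_3 = 65.
Best response: 60.

60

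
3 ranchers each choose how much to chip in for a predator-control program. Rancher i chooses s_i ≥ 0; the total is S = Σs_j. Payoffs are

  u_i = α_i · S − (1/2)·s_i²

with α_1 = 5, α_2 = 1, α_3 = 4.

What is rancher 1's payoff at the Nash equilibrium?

Rancher i's FOC: ∂u_i/∂s_i = α_i − s_i = 0, so s_i* = α_i.
NE contributions = (5, 1, 4); S = 10.
u_1 = α_1·S − ½·(s_1)² = 5·10 − ½·5² = 37.5.

37.5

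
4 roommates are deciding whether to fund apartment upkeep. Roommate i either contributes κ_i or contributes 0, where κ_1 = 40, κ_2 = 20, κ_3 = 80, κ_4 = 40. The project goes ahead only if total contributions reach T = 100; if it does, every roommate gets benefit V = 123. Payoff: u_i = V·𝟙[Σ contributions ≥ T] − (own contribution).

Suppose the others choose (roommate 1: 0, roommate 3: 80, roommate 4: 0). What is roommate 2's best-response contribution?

Others' total = 80. Contributing 20 brings total to 100 ≥ 100: gain V − κ_2 = 103.
Best response: 20.

20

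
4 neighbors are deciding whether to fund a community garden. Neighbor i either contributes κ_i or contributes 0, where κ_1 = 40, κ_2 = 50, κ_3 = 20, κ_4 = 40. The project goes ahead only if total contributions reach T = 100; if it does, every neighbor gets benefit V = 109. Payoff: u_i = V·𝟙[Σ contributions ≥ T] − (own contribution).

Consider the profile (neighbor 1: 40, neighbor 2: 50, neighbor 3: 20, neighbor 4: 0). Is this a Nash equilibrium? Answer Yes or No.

Total = 110 ≥ 100: provided.
Neighbor 1 (pledges 40, payoff 69): dropping to 0 → total 70, payoff 0. No gain.
Neighbor 2 (pledges 50, payoff 59): dropping to 0 → total 60, payoff 0. No gain.
Neighbor 3 (pledges 20, payoff 89): dropping to 0 → total 90, payoff 0. No gain.
Neighbor 4 (pledges 0, payoff 109): pledging 40 → total 150, payoff 69. No gain.

Yes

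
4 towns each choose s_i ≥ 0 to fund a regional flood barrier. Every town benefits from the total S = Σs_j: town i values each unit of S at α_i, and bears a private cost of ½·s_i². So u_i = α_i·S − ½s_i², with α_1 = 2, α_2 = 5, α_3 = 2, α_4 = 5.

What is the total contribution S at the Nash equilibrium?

14

Town i's FOC: ∂u_i/∂s_i = α_i − s_i = 0, so s_i* = α_i.
NE contributions = (2, 5, 2, 5); S = 14.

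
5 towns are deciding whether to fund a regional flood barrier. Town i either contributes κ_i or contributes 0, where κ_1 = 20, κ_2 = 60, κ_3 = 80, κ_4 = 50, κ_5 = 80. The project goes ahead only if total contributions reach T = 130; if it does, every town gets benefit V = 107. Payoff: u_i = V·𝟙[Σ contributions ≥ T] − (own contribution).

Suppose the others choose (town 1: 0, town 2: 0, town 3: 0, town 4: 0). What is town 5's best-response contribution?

0

Others' total = 0. Even contributing 80 gives 80 < 130: no benefit either way.
Best response: 0.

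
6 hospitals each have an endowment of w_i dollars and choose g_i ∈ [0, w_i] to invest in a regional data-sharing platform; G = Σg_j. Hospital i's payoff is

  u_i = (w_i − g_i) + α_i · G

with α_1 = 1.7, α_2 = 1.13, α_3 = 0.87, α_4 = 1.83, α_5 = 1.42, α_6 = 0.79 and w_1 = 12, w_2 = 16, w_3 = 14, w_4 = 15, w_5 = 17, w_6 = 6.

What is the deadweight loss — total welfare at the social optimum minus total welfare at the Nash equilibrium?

∂u_i/∂g_i = α_i − 1, so hospital i contributes w_i if α_i > 1, else 0.
α_i > 1 for i ∈ {1, 2, 4, 5}; NE contributions (12, 16, 0, 15, 17, 0), G = 60.
W^NE = Σw_i − G^NE + (Σα_i)·G^NE = 80 + 6.74·60 = 484.4.
Planner: ∂(Σu_j)/∂g_i = Σα_j − 1 = 6.74 > 0, so everyone contributes w_i; G^SO = 80, W^SO = 80 + 6.74·80 = 619.2.
Deadweight loss = 134.8.

134.8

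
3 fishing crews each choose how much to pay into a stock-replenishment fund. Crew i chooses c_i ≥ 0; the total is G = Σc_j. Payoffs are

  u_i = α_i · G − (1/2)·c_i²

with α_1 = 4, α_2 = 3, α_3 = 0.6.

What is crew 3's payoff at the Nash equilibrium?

4.38

Crew i's FOC: ∂u_i/∂c_i = α_i − c_i = 0, so c_i* = α_i.
NE contributions = (4, 3, 0.6); G = 7.6.
u_3 = α_3·G − ½·(c_3)² = 0.6·7.6 − ½·0.6² = 4.38.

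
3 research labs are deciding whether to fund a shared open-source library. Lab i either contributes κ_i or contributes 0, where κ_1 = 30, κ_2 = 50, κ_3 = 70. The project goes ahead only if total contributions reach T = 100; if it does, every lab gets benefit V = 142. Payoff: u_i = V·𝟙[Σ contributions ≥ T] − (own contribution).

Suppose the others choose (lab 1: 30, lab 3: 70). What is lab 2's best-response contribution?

0

Others' total = 100 ≥ 100; contributing adds cost 50 for no extra benefit.
Best response: 0.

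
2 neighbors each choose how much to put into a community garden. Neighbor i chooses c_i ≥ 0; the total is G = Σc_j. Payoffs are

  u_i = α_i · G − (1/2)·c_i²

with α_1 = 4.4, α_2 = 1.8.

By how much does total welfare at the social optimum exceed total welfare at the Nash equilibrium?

Neighbor i's FOC: ∂u_i/∂c_i = α_i − c_i = 0, so c_i* = α_i.
NE contributions = (4.4, 1.8); G = 6.2.
W^NE = (Σα)·G − ½Σα_i² = 6.2² − ½·22.6 = 27.14.
Planner sets c_i = Σα_j = 6.2 for every i, so G^SO = 2·6.2 = 12.4.
W^SO = (Σα)·G^SO − ½·2·(Σα)² = (2/2)·6.2² = 38.44.
Deadweight loss = W^SO − W^NE = 11.3.

11.3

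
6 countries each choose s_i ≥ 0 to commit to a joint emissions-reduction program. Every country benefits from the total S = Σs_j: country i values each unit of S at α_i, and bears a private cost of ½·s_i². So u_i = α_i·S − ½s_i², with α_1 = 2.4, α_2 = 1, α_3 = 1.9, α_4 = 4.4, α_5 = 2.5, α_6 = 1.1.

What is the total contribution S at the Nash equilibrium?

13.3

Country i's FOC: ∂u_i/∂s_i = α_i − s_i = 0, so s_i* = α_i.
NE contributions = (2.4, 1, 1.9, 4.4, 2.5, 1.1); S = 13.3.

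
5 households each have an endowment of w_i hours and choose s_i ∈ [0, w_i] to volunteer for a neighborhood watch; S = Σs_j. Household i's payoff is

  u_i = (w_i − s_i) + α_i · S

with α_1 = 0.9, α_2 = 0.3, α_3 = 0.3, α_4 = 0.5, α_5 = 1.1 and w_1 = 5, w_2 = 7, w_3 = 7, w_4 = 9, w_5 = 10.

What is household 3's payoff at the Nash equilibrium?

∂u_i/∂s_i = α_i − 1, so household i contributes w_i if α_i > 1, else 0.
α_i > 1 for i ∈ {5}; NE contributions (0, 0, 0, 0, 10), S = 10.
u_3 = (7 − 0) + 0.3·10 = 10.

10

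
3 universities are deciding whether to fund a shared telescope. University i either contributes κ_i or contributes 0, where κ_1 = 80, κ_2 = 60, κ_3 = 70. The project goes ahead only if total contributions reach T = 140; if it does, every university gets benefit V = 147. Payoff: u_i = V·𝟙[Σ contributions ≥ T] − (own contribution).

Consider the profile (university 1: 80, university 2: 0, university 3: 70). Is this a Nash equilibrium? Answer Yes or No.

Yes

Total = 150 ≥ 140: provided.
University 1 (pledges 80, payoff 67): dropping to 0 → total 70, payoff 0. No gain.
University 2 (pledges 0, payoff 147): pledging 60 → total 210, payoff 87. No gain.
University 3 (pledges 70, payoff 77): dropping to 0 → total 80, payoff 0. No gain.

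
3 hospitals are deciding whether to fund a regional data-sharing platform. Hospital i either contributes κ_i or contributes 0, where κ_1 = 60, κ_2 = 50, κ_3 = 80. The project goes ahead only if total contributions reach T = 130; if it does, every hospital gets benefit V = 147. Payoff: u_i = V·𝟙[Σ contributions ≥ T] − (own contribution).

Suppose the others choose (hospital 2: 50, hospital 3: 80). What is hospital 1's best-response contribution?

Others' total = 130 ≥ 130; contributing adds cost 60 for no extra benefit.
Best response: 0.

0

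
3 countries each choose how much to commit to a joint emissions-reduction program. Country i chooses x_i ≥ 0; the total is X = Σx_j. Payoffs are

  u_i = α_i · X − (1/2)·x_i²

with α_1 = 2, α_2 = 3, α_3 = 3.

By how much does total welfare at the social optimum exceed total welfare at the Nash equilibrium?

43

Country i's FOC: ∂u_i/∂x_i = α_i − x_i = 0, so x_i* = α_i.
NE contributions = (2, 3, 3); X = 8.
W^NE = (Σα)·X − ½Σα_i² = 8² − ½·22 = 53.
Planner sets x_i = Σα_j = 8 for every i, so X^SO = 3·8 = 24.
W^SO = (Σα)·X^SO − ½·3·(Σα)² = (3/2)·8² = 96.
Deadweight loss = W^SO − W^NE = 43.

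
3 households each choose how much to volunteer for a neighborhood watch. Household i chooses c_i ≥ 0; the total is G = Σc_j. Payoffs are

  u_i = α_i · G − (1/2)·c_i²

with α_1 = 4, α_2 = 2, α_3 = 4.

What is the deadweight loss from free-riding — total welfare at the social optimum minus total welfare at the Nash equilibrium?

Household i's FOC: ∂u_i/∂c_i = α_i − c_i = 0, so c_i* = α_i.
NE contributions = (4, 2, 4); G = 10.
W^NE = (Σα)·G − ½Σα_i² = 10² − ½·36 = 82.
Planner sets c_i = Σα_j = 10 for every i, so G^SO = 3·10 = 30.
W^SO = (Σα)·G^SO − ½·3·(Σα)² = (3/2)·10² = 150.
Deadweight loss = W^SO − W^NE = 68.

68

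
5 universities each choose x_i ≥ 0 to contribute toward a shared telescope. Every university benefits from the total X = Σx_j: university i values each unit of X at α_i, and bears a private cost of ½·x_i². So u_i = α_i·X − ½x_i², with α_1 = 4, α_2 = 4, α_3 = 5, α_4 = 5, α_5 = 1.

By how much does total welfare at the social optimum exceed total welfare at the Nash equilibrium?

583

University i's FOC: ∂u_i/∂x_i = α_i − x_i = 0, so x_i* = α_i.
NE contributions = (4, 4, 5, 5, 1); X = 19.
W^NE = (Σα)·X − ½Σα_i² = 19² − ½·83 = 319.5.
Planner sets x_i = Σα_j = 19 for every i, so X^SO = 5·19 = 95.
W^SO = (Σα)·X^SO − ½·5·(Σα)² = (5/2)·19² = 902.5.
Deadweight loss = W^SO − W^NE = 583.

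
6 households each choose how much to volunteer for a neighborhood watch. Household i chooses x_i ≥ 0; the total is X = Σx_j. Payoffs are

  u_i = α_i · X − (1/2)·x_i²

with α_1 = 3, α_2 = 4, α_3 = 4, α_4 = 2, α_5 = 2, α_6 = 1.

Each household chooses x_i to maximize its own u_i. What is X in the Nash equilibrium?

16

Household i's FOC: ∂u_i/∂x_i = α_i − x_i = 0, so x_i* = α_i.
NE contributions = (3, 4, 4, 2, 2, 1); X = 16.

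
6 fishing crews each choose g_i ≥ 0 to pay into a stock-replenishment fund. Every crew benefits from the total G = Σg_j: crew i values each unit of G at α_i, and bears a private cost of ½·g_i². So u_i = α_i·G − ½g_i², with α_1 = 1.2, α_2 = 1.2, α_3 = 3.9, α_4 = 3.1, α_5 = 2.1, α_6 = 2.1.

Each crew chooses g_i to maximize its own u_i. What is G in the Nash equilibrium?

13.6

Crew i's FOC: ∂u_i/∂g_i = α_i − g_i = 0, so g_i* = α_i.
NE contributions = (1.2, 1.2, 3.9, 3.1, 2.1, 2.1); G = 13.6.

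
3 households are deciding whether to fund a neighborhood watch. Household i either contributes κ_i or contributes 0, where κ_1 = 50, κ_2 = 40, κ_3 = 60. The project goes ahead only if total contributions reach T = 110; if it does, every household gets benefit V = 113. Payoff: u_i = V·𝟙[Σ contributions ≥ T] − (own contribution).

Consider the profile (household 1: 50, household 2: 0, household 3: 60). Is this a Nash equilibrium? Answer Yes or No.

Total = 110 ≥ 110: provided.
Household 1 (pledges 50, payoff 63): dropping to 0 → total 60, payoff 0. No gain.
Household 2 (pledges 0, payoff 113): pledging 40 → total 150, payoff 73. No gain.
Household 3 (pledges 60, payoff 53): dropping to 0 → total 50, payoff 0. No gain.

Yes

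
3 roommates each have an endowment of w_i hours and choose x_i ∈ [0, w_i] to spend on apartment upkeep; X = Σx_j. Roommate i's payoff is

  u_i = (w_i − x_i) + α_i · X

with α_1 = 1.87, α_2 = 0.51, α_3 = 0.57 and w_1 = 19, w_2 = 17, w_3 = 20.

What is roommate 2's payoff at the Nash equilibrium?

26.69

∂u_i/∂x_i = α_i − 1, so roommate i contributes w_i if α_i > 1, else 0.
α_i > 1 for i ∈ {1}; NE contributions (19, 0, 0), X = 19.
u_2 = (17 − 0) + 0.51·19 = 26.69.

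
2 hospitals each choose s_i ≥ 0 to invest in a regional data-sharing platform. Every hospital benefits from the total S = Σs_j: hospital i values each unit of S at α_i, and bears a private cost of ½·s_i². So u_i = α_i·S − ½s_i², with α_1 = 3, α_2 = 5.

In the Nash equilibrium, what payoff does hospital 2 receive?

Hospital i's FOC: ∂u_i/∂s_i = α_i − s_i = 0, so s_i* = α_i.
NE contributions = (3, 5); S = 8.
u_2 = α_2·S − ½·(s_2)² = 5·8 − ½·5² = 27.5.

27.5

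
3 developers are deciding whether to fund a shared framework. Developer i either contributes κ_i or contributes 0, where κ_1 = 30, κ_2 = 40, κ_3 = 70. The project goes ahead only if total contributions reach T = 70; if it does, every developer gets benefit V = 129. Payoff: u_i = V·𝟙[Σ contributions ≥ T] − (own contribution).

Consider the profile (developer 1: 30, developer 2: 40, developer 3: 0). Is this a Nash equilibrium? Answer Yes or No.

Yes

Total = 70 ≥ 70: provided.
Developer 1 (pledges 30, payoff 99): dropping to 0 → total 40, payoff 0. No gain.
Developer 2 (pledges 40, payoff 89): dropping to 0 → total 30, payoff 0. No gain.
Developer 3 (pledges 0, payoff 129): pledging 70 → total 140, payoff 59. No gain.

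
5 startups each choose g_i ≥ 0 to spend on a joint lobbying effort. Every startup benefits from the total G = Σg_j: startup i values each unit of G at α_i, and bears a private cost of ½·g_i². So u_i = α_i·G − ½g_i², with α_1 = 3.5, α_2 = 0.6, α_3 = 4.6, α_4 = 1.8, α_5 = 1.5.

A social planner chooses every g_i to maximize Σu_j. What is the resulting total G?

60

Planner FOC: ∂(Σu_j)/∂g_i = (Σα_j) − g_i = 0, so g_i^SO = Σα_j = 12 for every i; G^SO = 60.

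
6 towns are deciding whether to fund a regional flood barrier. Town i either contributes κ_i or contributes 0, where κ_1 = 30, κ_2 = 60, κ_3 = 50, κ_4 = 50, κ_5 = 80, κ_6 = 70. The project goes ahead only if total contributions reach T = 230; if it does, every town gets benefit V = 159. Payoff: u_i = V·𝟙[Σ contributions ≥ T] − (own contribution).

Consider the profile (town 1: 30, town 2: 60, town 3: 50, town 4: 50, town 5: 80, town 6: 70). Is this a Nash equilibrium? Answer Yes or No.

Total = 340 ≥ 230: provided.
Town 1 (pledges 30, payoff 129): dropping to 0 → total 310, payoff 159. Profitable deviation.

No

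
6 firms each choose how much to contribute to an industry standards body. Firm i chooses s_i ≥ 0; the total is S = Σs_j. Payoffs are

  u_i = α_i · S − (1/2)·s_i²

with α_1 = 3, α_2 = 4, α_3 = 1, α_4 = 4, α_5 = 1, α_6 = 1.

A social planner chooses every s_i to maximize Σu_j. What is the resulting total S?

Planner FOC: ∂(Σu_j)/∂s_i = (Σα_j) − s_i = 0, so s_i^SO = Σα_j = 14 for every i; S^SO = 84.

84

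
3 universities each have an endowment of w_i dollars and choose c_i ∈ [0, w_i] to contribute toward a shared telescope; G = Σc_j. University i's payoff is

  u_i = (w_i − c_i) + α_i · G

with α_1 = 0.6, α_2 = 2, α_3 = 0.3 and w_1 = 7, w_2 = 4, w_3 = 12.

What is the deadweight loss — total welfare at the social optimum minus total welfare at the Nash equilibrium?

∂u_i/∂c_i = α_i − 1, so university i contributes w_i if α_i > 1, else 0.
α_i > 1 for i ∈ {2}; NE contributions (0, 4, 0), G = 4.
W^NE = Σw_i − G^NE + (Σα_i)·G^NE = 23 + 1.9·4 = 30.6.
Planner: ∂(Σu_j)/∂c_i = Σα_j − 1 = 1.9 > 0, so everyone contributes w_i; G^SO = 23, W^SO = 23 + 1.9·23 = 66.7.
Deadweight loss = 36.1.

36.1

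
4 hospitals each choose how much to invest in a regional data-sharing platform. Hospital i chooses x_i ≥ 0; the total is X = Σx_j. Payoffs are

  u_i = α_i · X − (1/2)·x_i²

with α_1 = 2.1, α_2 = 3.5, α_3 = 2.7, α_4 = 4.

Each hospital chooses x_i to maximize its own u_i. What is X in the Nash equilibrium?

Hospital i's FOC: ∂u_i/∂x_i = α_i − x_i = 0, so x_i* = α_i.
NE contributions = (2.1, 3.5, 2.7, 4); X = 12.3.

12.3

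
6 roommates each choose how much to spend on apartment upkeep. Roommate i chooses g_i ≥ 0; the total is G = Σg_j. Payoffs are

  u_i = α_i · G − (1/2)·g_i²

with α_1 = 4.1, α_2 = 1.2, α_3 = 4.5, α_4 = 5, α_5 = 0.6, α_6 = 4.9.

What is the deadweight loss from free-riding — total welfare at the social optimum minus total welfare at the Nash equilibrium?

Roommate i's FOC: ∂u_i/∂g_i = α_i − g_i = 0, so g_i* = α_i.
NE contributions = (4.1, 1.2, 4.5, 5, 0.6, 4.9); G = 20.3.
W^NE = (Σα)·G − ½Σα_i² = 20.3² − ½·87.87 = 368.155.
Planner sets g_i = Σα_j = 20.3 for every i, so G^SO = 6·20.3 = 121.8.
W^SO = (Σα)·G^SO − ½·6·(Σα)² = (6/2)·20.3² = 1236.27.
Deadweight loss = W^SO − W^NE = 868.115.

868.115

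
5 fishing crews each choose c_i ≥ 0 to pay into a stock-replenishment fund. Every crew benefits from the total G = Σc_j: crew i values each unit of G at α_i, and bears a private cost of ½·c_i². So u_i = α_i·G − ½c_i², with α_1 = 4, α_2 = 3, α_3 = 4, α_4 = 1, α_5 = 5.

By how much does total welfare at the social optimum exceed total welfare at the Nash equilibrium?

Crew i's FOC: ∂u_i/∂c_i = α_i − c_i = 0, so c_i* = α_i.
NE contributions = (4, 3, 4, 1, 5); G = 17.
W^NE = (Σα)·G − ½Σα_i² = 17² − ½·67 = 255.5.
Planner sets c_i = Σα_j = 17 for every i, so G^SO = 5·17 = 85.
W^SO = (Σα)·G^SO − ½·5·(Σα)² = (5/2)·17² = 722.5.
Deadweight loss = W^SO − W^NE = 467.

467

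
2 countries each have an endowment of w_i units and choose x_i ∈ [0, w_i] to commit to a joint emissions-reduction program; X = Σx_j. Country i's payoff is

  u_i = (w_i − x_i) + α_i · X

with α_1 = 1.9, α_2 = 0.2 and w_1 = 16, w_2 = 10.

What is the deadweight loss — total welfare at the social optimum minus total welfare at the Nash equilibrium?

11

∂u_i/∂x_i = α_i − 1, so country i contributes w_i if α_i > 1, else 0.
α_i > 1 for i ∈ {1}; NE contributions (16, 0), X = 16.
W^NE = Σw_i − X^NE + (Σα_i)·X^NE = 26 + 1.1·16 = 43.6.
Planner: ∂(Σu_j)/∂x_i = Σα_j − 1 = 1.1 > 0, so everyone contributes w_i; X^SO = 26, W^SO = 26 + 1.1·26 = 54.6.
Deadweight loss = 11.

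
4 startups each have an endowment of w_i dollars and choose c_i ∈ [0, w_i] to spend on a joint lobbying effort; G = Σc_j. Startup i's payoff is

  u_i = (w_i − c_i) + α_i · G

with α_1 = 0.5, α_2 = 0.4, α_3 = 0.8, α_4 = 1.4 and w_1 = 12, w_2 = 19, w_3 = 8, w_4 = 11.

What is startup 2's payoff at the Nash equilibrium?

∂u_i/∂c_i = α_i − 1, so startup i contributes w_i if α_i > 1, else 0.
α_i > 1 for i ∈ {4}; NE contributions (0, 0, 0, 11), G = 11.
u_2 = (19 − 0) + 0.4·11 = 23.4.

23.4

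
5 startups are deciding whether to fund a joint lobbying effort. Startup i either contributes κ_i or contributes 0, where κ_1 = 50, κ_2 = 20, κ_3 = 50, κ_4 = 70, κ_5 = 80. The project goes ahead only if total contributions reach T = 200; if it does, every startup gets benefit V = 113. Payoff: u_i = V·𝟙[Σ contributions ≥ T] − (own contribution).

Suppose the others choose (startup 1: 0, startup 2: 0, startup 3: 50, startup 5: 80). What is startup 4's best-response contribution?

70

Others' total = 130. Contributing 70 brings total to 200 ≥ 200: gain V − κ_4 = 43.
Best response: 70.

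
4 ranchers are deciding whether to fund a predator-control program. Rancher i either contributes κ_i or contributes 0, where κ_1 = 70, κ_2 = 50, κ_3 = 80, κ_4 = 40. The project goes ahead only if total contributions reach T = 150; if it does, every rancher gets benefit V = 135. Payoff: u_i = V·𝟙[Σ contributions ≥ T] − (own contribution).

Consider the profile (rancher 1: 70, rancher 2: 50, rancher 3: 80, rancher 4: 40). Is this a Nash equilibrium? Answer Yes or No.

No

Total = 240 ≥ 150: provided.
Rancher 1 (pledges 70, payoff 65): dropping to 0 → total 170, payoff 135. Profitable deviation.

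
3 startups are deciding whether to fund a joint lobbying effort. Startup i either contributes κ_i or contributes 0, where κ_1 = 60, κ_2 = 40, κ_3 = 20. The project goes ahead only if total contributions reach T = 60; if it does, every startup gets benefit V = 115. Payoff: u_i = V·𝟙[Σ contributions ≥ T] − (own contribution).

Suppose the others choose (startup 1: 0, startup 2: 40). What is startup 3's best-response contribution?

Others' total = 40. Contributing 20 brings total to 60 ≥ 60: gain V − κ_3 = 95.
Best response: 20.

20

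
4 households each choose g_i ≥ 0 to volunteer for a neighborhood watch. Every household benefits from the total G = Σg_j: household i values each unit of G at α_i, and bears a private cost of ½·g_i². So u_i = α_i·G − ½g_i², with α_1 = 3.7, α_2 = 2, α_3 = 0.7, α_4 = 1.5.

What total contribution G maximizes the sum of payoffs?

Planner FOC: ∂(Σu_j)/∂g_i = (Σα_j) − g_i = 0, so g_i^SO = Σα_j = 7.9 for every i; G^SO = 31.6.

31.6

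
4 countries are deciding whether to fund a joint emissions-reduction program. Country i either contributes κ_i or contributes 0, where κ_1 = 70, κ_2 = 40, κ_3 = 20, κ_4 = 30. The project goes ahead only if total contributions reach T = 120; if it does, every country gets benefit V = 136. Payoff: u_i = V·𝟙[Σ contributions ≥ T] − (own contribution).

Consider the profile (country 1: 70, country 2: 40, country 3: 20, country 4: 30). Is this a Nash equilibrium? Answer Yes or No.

Total = 160 ≥ 120: provided.
Country 1 (pledges 70, payoff 66): dropping to 0 → total 90, payoff 0. No gain.
Country 2 (pledges 40, payoff 96): dropping to 0 → total 120, payoff 136. Profitable deviation.

No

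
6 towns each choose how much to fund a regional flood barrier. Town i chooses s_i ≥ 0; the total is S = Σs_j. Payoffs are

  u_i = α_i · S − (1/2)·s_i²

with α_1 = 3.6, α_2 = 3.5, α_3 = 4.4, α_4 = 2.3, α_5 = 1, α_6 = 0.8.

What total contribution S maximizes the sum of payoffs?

Planner FOC: ∂(Σu_j)/∂s_i = (Σα_j) − s_i = 0, so s_i^SO = Σα_j = 15.6 for every i; S^SO = 93.6.

93.6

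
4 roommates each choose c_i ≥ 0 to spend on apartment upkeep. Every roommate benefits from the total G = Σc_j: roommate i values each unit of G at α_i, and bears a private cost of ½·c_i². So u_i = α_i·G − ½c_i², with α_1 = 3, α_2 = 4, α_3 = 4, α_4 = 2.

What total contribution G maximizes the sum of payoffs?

52

Planner FOC: ∂(Σu_j)/∂c_i = (Σα_j) − c_i = 0, so c_i^SO = Σα_j = 13 for every i; G^SO = 52.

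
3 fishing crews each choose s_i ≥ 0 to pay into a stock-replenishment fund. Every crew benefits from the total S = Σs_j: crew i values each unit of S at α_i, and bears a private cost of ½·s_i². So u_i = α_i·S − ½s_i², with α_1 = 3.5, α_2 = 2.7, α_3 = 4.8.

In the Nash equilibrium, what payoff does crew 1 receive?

Crew i's FOC: ∂u_i/∂s_i = α_i − s_i = 0, so s_i* = α_i.
NE contributions = (3.5, 2.7, 4.8); S = 11.
u_1 = α_1·S − ½·(s_1)² = 3.5·11 − ½·3.5² = 32.375.

32.375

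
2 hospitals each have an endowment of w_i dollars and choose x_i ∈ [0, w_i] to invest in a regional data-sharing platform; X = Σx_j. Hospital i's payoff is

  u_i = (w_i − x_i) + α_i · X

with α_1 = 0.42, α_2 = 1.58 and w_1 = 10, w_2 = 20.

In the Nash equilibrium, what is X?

20

∂u_i/∂x_i = α_i − 1, so hospital i contributes w_i if α_i > 1, else 0.
α_i > 1 for i ∈ {2}; NE contributions (0, 20), X = 20.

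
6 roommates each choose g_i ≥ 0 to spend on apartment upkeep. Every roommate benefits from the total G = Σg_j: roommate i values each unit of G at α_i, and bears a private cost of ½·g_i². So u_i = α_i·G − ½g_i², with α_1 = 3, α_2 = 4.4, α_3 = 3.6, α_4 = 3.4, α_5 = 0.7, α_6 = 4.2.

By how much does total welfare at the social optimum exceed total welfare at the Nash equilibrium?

Roommate i's FOC: ∂u_i/∂g_i = α_i − g_i = 0, so g_i* = α_i.
NE contributions = (3, 4.4, 3.6, 3.4, 0.7, 4.2); G = 19.3.
W^NE = (Σα)·G − ½Σα_i² = 19.3² − ½·71.01 = 336.985.
Planner sets g_i = Σα_j = 19.3 for every i, so G^SO = 6·19.3 = 115.8.
W^SO = (Σα)·G^SO − ½·6·(Σα)² = (6/2)·19.3² = 1117.47.
Deadweight loss = W^SO − W^NE = 780.485.

780.485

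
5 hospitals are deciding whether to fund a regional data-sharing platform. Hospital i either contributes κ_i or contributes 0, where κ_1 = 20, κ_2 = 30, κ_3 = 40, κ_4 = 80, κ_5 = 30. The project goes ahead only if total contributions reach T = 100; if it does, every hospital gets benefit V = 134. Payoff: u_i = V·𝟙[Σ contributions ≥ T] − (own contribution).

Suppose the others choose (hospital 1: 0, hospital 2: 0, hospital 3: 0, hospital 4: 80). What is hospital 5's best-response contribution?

30

Others' total = 80. Contributing 30 brings total to 110 ≥ 100: gain V − κ_5 = 104.
Best response: 30.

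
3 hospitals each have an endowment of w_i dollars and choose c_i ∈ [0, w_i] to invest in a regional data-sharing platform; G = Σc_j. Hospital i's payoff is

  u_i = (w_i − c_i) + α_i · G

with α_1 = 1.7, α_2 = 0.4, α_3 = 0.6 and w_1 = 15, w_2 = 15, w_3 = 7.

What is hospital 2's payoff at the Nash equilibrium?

∂u_i/∂c_i = α_i − 1, so hospital i contributes w_i if α_i > 1, else 0.
α_i > 1 for i ∈ {1}; NE contributions (15, 0, 0), G = 15.
u_2 = (15 − 0) + 0.4·15 = 21.

21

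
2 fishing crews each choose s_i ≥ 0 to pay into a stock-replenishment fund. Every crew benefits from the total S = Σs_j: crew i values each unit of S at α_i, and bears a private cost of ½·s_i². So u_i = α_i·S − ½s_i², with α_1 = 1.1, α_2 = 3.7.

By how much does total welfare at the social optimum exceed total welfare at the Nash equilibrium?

Crew i's FOC: ∂u_i/∂s_i = α_i − s_i = 0, so s_i* = α_i.
NE contributions = (1.1, 3.7); S = 4.8.
W^NE = (Σα)·S − ½Σα_i² = 4.8² − ½·14.9 = 15.59.
Planner sets s_i = Σα_j = 4.8 for every i, so S^SO = 2·4.8 = 9.6.
W^SO = (Σα)·S^SO − ½·2·(Σα)² = (2/2)·4.8² = 23.04.
Deadweight loss = W^SO − W^NE = 7.45.

7.45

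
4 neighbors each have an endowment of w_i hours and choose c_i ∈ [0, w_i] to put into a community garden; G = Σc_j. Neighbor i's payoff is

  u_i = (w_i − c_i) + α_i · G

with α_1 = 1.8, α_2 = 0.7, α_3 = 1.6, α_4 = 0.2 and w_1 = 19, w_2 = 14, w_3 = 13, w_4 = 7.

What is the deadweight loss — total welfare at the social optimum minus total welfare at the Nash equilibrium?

69.3

∂u_i/∂c_i = α_i − 1, so neighbor i contributes w_i if α_i > 1, else 0.
α_i > 1 for i ∈ {1, 3}; NE contributions (19, 0, 13, 0), G = 32.
W^NE = Σw_i − G^NE + (Σα_i)·G^NE = 53 + 3.3·32 = 158.6.
Planner: ∂(Σu_j)/∂c_i = Σα_j − 1 = 3.3 > 0, so everyone contributes w_i; G^SO = 53, W^SO = 53 + 3.3·53 = 227.9.
Deadweight loss = 69.3.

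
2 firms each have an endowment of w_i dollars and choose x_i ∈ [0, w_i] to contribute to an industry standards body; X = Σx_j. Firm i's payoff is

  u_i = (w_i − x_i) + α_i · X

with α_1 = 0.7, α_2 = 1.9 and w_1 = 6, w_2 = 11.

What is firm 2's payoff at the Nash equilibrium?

∂u_i/∂x_i = α_i − 1, so firm i contributes w_i if α_i > 1, else 0.
α_i > 1 for i ∈ {2}; NE contributions (0, 11), X = 11.
u_2 = (11 − 11) + 1.9·11 = 20.9.

20.9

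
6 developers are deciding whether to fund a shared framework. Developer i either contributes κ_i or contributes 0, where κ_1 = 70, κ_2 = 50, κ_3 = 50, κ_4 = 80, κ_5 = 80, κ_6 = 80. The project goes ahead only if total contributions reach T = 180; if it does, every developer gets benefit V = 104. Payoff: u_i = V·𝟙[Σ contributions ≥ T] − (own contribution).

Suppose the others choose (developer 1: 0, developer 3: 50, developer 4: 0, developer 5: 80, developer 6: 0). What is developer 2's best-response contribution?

Others' total = 130. Contributing 50 brings total to 180 ≥ 180: gain V − κ_2 = 54.
Best response: 50.

50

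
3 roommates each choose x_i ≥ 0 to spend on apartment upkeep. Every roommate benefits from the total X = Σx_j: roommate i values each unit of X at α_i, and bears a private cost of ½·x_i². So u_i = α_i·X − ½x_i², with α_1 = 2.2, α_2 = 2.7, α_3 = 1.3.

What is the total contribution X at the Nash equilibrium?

6.2

Roommate i's FOC: ∂u_i/∂x_i = α_i − x_i = 0, so x_i* = α_i.
NE contributions = (2.2, 2.7, 1.3); X = 6.2.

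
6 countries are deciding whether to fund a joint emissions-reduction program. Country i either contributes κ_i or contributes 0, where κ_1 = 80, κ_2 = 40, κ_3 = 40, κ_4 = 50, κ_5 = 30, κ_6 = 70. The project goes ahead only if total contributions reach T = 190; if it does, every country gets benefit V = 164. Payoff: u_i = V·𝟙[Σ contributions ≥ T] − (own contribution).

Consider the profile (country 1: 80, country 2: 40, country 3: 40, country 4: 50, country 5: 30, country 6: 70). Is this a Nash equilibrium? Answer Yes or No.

No

Total = 310 ≥ 190: provided.
Country 1 (pledges 80, payoff 84): dropping to 0 → total 230, payoff 164. Profitable deviation.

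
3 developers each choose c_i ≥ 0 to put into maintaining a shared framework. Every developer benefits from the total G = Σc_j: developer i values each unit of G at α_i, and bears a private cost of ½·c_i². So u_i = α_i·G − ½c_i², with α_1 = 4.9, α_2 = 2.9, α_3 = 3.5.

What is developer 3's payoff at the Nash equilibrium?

Developer i's FOC: ∂u_i/∂c_i = α_i − c_i = 0, so c_i* = α_i.
NE contributions = (4.9, 2.9, 3.5); G = 11.3.
u_3 = α_3·G − ½·(c_3)² = 3.5·11.3 − ½·3.5² = 33.425.

33.425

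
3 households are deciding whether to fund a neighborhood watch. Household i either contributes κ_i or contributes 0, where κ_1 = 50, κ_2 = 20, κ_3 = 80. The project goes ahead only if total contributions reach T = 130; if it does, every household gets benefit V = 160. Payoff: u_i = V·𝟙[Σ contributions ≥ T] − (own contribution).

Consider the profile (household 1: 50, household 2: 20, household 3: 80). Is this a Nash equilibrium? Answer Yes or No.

No

Total = 150 ≥ 130: provided.
Household 1 (pledges 50, payoff 110): dropping to 0 → total 100, payoff 0. No gain.
Household 2 (pledges 20, payoff 140): dropping to 0 → total 130, payoff 160. Profitable deviation.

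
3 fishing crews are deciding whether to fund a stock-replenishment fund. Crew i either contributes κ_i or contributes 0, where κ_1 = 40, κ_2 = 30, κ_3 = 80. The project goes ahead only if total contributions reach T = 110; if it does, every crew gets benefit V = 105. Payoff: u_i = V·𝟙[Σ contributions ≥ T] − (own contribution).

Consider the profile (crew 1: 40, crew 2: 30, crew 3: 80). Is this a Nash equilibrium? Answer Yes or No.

No

Total = 150 ≥ 110: provided.
Crew 1 (pledges 40, payoff 65): dropping to 0 → total 110, payoff 105. Profitable deviation.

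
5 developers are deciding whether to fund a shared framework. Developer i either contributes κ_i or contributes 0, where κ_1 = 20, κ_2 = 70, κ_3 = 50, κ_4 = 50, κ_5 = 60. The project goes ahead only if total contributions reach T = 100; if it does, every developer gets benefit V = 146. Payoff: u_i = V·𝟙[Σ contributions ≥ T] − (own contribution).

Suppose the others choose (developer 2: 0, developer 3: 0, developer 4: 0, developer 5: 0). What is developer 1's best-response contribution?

Others' total = 0. Even contributing 20 gives 20 < 100: no benefit either way.
Best response: 0.

0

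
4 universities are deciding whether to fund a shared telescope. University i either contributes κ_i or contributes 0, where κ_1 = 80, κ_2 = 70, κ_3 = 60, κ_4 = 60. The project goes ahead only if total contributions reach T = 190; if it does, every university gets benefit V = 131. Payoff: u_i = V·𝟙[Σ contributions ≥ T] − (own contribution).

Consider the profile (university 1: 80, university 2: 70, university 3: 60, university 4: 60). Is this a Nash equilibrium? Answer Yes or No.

Total = 270 ≥ 190: provided.
University 1 (pledges 80, payoff 51): dropping to 0 → total 190, payoff 131. Profitable deviation.

No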